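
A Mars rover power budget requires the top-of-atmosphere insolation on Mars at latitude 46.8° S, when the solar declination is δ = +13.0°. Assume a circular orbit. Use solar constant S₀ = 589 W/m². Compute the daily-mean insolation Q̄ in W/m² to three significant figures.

Q̄ ≈ 80.6 W/m²

cos H₀ = −tan(-46.8°) tan(+13.000°) = 0.2458, H₀ = 1.3224 rad.
Bracket: H₀ sin φ sin δ + cos φ cos δ sin H₀ = 1.3224×-0.72897×0.22495 + 0.68455×0.97437×0.96931 = -0.216850 + 0.646535 = 0.429685.
Q̄ = (S₀/π) × [bracket] = (589/π) × 0.429685 = 80.56 W/m².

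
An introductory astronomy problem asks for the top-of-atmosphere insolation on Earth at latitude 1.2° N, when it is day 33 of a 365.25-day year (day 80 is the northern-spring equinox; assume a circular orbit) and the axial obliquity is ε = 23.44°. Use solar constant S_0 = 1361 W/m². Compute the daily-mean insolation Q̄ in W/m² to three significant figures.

Q̄ ≈ 411 W/m²

Solar longitude: L_s = 360° × (33 − 80)/365.25 = -46.324°, i.e. -46.324° + 360° = 313.676°.
sin δ = sin 23.44° × sin 313.676° = -0.28771, so δ = -16.721°.
cos h₀ = −tan(+1.2°) tan(-16.721°) = 0.0063, h₀ = 1.5645 rad.
Bracket: h₀ sin ϕ sin δ + cos ϕ cos δ sin h₀ = 1.5645×0.02094×-0.28771 + 0.99978×0.95772×0.99998 = -0.009426 + 0.957490 = 0.948064.
Q̄ = (S_0/π) × [bracket] = (1361/π) × 0.948064 = 410.7 W/m².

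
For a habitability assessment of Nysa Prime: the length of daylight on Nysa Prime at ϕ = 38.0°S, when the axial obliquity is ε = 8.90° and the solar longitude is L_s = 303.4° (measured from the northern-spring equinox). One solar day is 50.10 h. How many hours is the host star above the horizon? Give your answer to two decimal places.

Solar declination: sin δ = sin ε · sin L_s = sin 8.90° × sin 303.4° = -0.12916, so δ = -7.421°.
cos h₀ = −tan ϕ · tan δ = −tan(-38.0°) × tan(-7.421°) = -0.1018, so h₀ = 1.6727 rad = 95.84°.
Daylight = 2h₀/(2π) × 50.10 h = (1.6727/π) × 50.10 = 26.68 h.

26.68 h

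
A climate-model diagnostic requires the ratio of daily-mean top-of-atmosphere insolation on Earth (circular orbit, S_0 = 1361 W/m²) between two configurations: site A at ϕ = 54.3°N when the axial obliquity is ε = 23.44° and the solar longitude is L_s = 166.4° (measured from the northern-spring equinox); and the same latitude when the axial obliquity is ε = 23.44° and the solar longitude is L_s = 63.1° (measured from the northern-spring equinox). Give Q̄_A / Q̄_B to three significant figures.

Q̄_A / Q̄_B ≈ 0.655

— Configuration A (ϕ=+54.3°):
Solar declination: sin δ = sin ε · sin L_s = sin 23.44° × sin 166.4° = 0.09354, so δ = +5.367°.
cos h₀ = −tan(+54.3°) tan(+5.367°) = -0.1307, h₀ = 1.7019 rad.
Bracket: h₀ sin ϕ sin δ + cos ϕ cos δ sin h₀ = 1.7019×0.81208×0.09354 + 0.58354×0.99562×0.99142 = 0.129280 + 0.575999 = 0.705279.
Q̄ = (S_0/π) × [bracket] = (1361/π) × 0.705279 = 305.54 W/m².
— Configuration B (ϕ=+54.3°):
Solar declination: sin δ = sin ε · sin L_s = sin 23.44° × sin 63.1° = 0.35475, so δ = +20.778°.
cos h₀ = −tan(+54.3°) tan(+20.778°) = -0.5280, h₀ = 2.1271 rad.
Bracket: h₀ sin ϕ sin δ + cos ϕ cos δ sin h₀ = 2.1271×0.81208×0.35475 + 0.58354×0.93496×0.84923 = 0.612786 + 0.463328 = 1.076114.
Q̄ = (S_0/π) × [bracket] = (1361/π) × 1.076114 = 466.19 W/m².
Ratio Q̄_A / Q̄_B = 305.54 / 466.19 = 0.6554.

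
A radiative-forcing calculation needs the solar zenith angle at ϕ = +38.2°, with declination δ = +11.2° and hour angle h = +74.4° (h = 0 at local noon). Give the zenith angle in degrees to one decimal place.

θ_z = 70.9°

cos θ_z = sin ϕ sin δ + cos ϕ cos δ cos h = 0.120116 + 0.207308 = 0.327424.
θ_z = arccos(0.327424) = 70.9°.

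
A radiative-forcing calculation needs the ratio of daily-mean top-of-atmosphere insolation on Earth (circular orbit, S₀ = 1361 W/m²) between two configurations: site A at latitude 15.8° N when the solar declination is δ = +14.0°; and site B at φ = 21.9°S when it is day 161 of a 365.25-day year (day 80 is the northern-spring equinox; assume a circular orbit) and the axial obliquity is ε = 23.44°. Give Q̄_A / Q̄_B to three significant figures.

— Configuration A (φ=+15.8°):
cos H₀ = −tan(+15.8°) tan(+14.000°) = -0.0706, H₀ = 1.6414 rad.
Bracket: H₀ sin φ sin δ + cos φ cos δ sin H₀ = 1.6414×0.27228×0.24192 + 0.96222×0.97030×0.99751 = 0.108119 + 0.931317 = 1.039436.
Q̄ = (S₀/π) × [bracket] = (1361/π) × 1.039436 = 450.30 W/m².
— Configuration B (φ=-21.9°):
Solar longitude: λ_s = 360° × (161 − 80)/365.25 = 79.836°.
sin δ = sin 23.44° × sin 79.836° = 0.39155, so δ = +23.051°.
cos H₀ = −tan(-21.9°) tan(+23.051°) = 0.1711, H₀ = 1.3989 rad.
Bracket: H₀ sin φ sin δ + cos φ cos δ sin H₀ = 1.3989×-0.37299×0.39155 + 0.92784×0.92016×0.98526 = -0.204301 + 0.841177 = 0.636876.
Q̄ = (S₀/π) × [bracket] = (1361/π) × 0.636876 = 275.91 W/m².
Ratio Q̄_A / Q̄_B = 450.30 / 275.91 = 1.632.

Q̄_A / Q̄_B ≈ 1.63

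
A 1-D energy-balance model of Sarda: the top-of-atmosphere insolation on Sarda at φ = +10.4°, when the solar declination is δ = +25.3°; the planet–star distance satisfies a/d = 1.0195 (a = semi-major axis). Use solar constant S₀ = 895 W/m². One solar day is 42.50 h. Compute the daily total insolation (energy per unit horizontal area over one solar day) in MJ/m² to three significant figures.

cos H₀ = −tan(+10.4°) tan(+25.300°) = -0.0868, H₀ = 1.6577 rad.
Bracket: H₀ sin φ sin δ + cos φ cos δ sin H₀ = 1.6577×0.18052×0.42736 + 0.98357×0.90408×0.99623 = 0.127887 + 0.885874 = 1.013761.
Inverse-square distance factor (a/d)² = 1.0195² = 1.039380.
Q̄ = (S₀/π) × 1.039380 × [bracket] = (895/π) × 1.039380 × 1.013761 = 300.18 W/m².
Daily total = Q̄ × 42.50 h × 3600 s/h = 300.18 × 42.50 × 3600 / 10⁶ = 45.93 MJ/m².

45.9 MJ/m²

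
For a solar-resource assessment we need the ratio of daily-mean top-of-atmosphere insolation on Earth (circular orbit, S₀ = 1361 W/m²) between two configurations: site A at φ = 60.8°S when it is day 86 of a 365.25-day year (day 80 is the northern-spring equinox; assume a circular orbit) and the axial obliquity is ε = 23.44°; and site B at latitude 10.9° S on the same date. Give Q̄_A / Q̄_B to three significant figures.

— Configuration A (φ=-60.8°):
Solar longitude: λ_s = 360° × (86 − 80)/365.25 = 5.914°.
sin δ = sin 23.44° × sin 5.914° = 0.04098, so δ = +2.349°.
cos H₀ = −tan(-60.8°) tan(+2.349°) = 0.0734, H₀ = 1.4973 rad.
Bracket: H₀ sin φ sin δ + cos φ cos δ sin H₀ = 1.4973×-0.87292×0.04098 + 0.48786×0.99916×0.99730 = -0.053562 + 0.486134 = 0.432572.
Q̄ = (S₀/π) × [bracket] = (1361/π) × 0.432572 = 187.40 W/m².
— Configuration B (φ=-10.9°):
cos H₀ = −tan(-10.9°) tan(+2.349°) = 0.0079, H₀ = 1.5629 rad.
Bracket: H₀ sin φ sin δ + cos φ cos δ sin H₀ = 1.5629×-0.18910×0.04098 + 0.98196×0.99916×0.99997 = -0.012111 + 0.981106 = 0.968995.
Q̄ = (S₀/π) × [bracket] = (1361/π) × 0.968995 = 419.79 W/m².
Ratio Q̄_A / Q̄_B = 187.40 / 419.79 = 0.4464.

Q̄_A / Q̄_B ≈ 0.446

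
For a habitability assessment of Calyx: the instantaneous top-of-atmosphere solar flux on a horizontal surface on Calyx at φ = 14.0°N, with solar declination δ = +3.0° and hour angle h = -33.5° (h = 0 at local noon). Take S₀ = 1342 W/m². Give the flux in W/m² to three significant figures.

1.10e+03 W/m²

cos θ_z = sin φ sin δ + cos φ cos δ cos h = 0.012661 + 0.808007 = 0.820668.
Flux = S₀ · cos θ_z = 1342 × 0.820668 = 1101 W/m².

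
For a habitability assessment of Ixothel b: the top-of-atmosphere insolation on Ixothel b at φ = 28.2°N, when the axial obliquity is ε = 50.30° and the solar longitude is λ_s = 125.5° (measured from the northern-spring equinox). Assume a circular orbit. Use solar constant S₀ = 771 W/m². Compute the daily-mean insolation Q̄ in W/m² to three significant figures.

Solar declination: sin δ = sin ε · sin λ_s = sin 50.30° × sin 125.5° = 0.62638, so δ = +38.784°.
cos H₀ = −tan(+28.2°) tan(+38.784°) = -0.4309, H₀ = 2.0162 rad.
Bracket: H₀ sin φ sin δ + cos φ cos δ sin H₀ = 2.0162×0.47255×0.62638 + 0.88130×0.77952×0.90242 = 0.596787 + 0.619954 = 1.216741.
Q̄ = (S₀/π) × [bracket] = (771/π) × 1.216741 = 298.6 W/m².

Q̄ ≈ 299 W/m²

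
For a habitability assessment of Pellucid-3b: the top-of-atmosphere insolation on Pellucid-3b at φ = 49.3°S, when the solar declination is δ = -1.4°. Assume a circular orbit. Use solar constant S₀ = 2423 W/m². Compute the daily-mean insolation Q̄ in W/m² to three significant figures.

Q̄ ≈ 525 W/m²

cos H₀ = −tan(-49.3°) tan(-1.400°) = -0.0284, H₀ = 1.5992 rad.
Bracket: H₀ sin φ sin δ + cos φ cos δ sin H₀ = 1.5992×-0.75813×-0.02443 + 0.65210×0.99970×0.99960 = 0.029619 + 0.651644 = 0.681263.
Q̄ = (S₀/π) × [bracket] = (2423/π) × 0.681263 = 525.4 W/m².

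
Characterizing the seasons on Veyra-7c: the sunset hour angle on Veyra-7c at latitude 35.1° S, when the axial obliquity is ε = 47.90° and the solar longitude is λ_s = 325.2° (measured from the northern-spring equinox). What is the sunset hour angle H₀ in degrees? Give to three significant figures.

Solar declination: sin δ = sin ε · sin λ_s = sin 47.90° × sin 325.2° = -0.42346, so δ = -25.053°.
cos H₀ = −tan φ · tan δ = −tan(-35.1°) × tan(-25.053°) = -0.3285, so H₀ = 1.9055 rad = 109.18°.

H₀ = 109°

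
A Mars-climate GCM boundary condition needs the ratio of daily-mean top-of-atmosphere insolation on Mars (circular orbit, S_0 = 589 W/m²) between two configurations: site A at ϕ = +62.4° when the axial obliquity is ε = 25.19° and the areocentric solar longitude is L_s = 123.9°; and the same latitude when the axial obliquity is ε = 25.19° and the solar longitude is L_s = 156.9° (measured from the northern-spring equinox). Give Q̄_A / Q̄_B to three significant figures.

Q̄_A / Q̄_B ≈ 1.46

— Configuration A (ϕ=+62.4°):
sin δ = sin 25.19° × sin 123.9° = 0.35327, so δ = +20.688°.
cos h₀ = −tan(+62.4°) tan(+20.688°) = -0.7223, h₀ = 2.3779 rad.
Bracket: h₀ sin ϕ sin δ + cos ϕ cos δ sin h₀ = 2.3779×0.88620×0.35327 + 0.46330×0.93552×0.69156 = 0.744444 + 0.299740 = 1.044184.
Q̄ = (S_0/π) × [bracket] = (589/π) × 1.044184 = 195.77 W/m².
— Configuration B (ϕ=+62.4°):
Solar declination: sin δ = sin ε · sin L_s = sin 25.19° × sin 156.9° = 0.16699, so δ = +9.613°.
cos h₀ = −tan(+62.4°) tan(+9.613°) = -0.3240, h₀ = 1.9007 rad.
Bracket: h₀ sin ϕ sin δ + cos ϕ cos δ sin h₀ = 1.9007×0.88620×0.16699 + 0.46330×0.98596×0.94607 = 0.281278 + 0.432160 = 0.713438.
Q̄ = (S_0/π) × [bracket] = (589/π) × 0.713438 = 133.76 W/m².
Ratio Q̄_A / Q̄_B = 195.77 / 133.76 = 1.464.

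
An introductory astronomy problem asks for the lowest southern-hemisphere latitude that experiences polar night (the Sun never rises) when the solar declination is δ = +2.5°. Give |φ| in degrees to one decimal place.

|φ| = 87.5°

Polar night requires cos H₀ = −tan φ tan δ ≥ 1, i.e. tan φ tan δ ≤ −1.
The boundary is |tan φ| · |tan δ| = 1, so |φ| = 90° − |δ| = 90° − 2.5° = 87.5° in the southern hemisphere.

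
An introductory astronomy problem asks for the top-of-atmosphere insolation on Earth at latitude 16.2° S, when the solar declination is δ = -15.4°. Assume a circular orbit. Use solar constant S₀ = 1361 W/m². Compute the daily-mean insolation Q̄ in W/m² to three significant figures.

Q̄ ≈ 453 W/m²

cos H₀ = −tan(-16.2°) tan(-15.400°) = -0.0800, H₀ = 1.6509 rad.
Bracket: H₀ sin φ sin δ + cos φ cos δ sin H₀ = 1.6509×-0.27899×-0.26556 + 0.96029×0.96410×0.99679 = 0.122313 + 0.922844 = 1.045157.
Q̄ = (S₀/π) × [bracket] = (1361/π) × 1.045157 = 452.8 W/m².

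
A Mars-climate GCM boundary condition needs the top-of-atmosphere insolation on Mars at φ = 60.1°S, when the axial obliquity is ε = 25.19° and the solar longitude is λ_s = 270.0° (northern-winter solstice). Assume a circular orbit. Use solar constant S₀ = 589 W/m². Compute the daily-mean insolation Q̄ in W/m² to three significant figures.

Solar declination: sin δ = sin ε · sin λ_s = sin 25.19° × sin 270.0° = -0.42562, so δ = -25.190°.
cos H₀ = −tan(-60.1°) tan(-25.190°) = -0.8180, H₀ = 2.5287 rad.
Bracket: H₀ sin φ sin δ + cos φ cos δ sin H₀ = 2.5287×-0.86690×-0.42562 + 0.49849×0.90490×0.57527 = 0.933014 + 0.259495 = 1.192509.
Q̄ = (S₀/π) × [bracket] = (589/π) × 1.192509 = 223.6 W/m².

Q̄ ≈ 224 W/m²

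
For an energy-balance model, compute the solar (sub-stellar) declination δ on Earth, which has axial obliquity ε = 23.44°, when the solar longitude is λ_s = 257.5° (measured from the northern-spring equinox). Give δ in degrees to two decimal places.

sin δ = sin ε · sin λ_s = sin 23.44° × sin 257.5° = -0.388359.
δ = arcsin(-0.388359) = -22.85°.

δ = -22.85°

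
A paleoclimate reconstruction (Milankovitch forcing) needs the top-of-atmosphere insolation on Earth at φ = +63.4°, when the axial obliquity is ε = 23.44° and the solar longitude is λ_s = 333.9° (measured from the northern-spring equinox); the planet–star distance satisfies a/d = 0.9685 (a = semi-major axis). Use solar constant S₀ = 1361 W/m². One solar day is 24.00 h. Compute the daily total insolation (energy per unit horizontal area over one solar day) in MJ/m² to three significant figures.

Solar declination: sin δ = sin ε · sin λ_s = sin 23.44° × sin 333.9° = -0.17500, so δ = -10.079°.
cos H₀ = −tan(+63.4°) tan(-10.079°) = 0.3550, H₀ = 1.2079 rad.
Bracket: H₀ sin φ sin δ + cos φ cos δ sin H₀ = 1.2079×0.89415×-0.17500 + 0.44776×0.98457×0.93489 = -0.189008 + 0.412147 = 0.223139.
Inverse-square distance factor (a/d)² = 0.9685² = 0.937992.
Q̄ = (S₀/π) × 0.937992 × [bracket] = (1361/π) × 0.937992 × 0.223139 = 90.674 W/m².
Daily total = Q̄ × 24.00 h × 3600 s/h = 90.674 × 24.00 × 3600 / 10⁶ = 7.834 MJ/m².

7.83 MJ/m²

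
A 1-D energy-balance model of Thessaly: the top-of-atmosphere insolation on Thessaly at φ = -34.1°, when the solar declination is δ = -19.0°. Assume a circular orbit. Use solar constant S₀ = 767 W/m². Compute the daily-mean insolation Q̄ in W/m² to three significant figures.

Q̄ ≈ 266 W/m²

cos H₀ = −tan(-34.1°) tan(-19.000°) = -0.2331, H₀ = 1.8061 rad.
Bracket: H₀ sin φ sin δ + cos φ cos δ sin H₀ = 1.8061×-0.56064×-0.32557 + 0.82806×0.94552×0.97245 = 0.329663 + 0.761377 = 1.091040.
Q̄ = (S₀/π) × [bracket] = (767/π) × 1.091040 = 266.4 W/m².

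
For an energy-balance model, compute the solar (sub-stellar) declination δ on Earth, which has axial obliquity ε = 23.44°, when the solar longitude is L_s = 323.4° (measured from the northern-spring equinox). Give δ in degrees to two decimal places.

δ = -13.72°

sin δ = sin ε · sin L_s = sin 23.44° × sin 323.4° = -0.237171.
δ = arcsin(-0.237171) = -13.72°.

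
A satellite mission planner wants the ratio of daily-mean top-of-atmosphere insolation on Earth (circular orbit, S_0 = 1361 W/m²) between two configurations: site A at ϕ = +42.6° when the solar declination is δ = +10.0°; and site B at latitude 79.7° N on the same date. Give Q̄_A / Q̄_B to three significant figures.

Q̄_A / Q̄_B ≈ 1.71

— Configuration A (ϕ=+42.6°):
cos h₀ = −tan(+42.6°) tan(+10.000°) = -0.1621, h₀ = 1.7337 rad.
Bracket: h₀ sin ϕ sin δ + cos ϕ cos δ sin h₀ = 1.7337×0.67688×0.17365 + 0.73610×0.98481×0.98677 = 0.203779 + 0.715328 = 0.919107.
Q̄ = (S_0/π) × [bracket] = (1361/π) × 0.919107 = 398.18 W/m².
— Configuration B (ϕ=+79.7°):
cos h₀ = −tan(+79.7°) tan(+10.000°) = -0.9703, h₀ = 2.8971 rad.
Bracket: h₀ sin ϕ sin δ + cos ϕ cos δ sin h₀ = 2.8971×0.98389×0.17365 + 0.17880×0.98481×0.24205 = 0.494977 + 0.042621 = 0.537598.
Q̄ = (S_0/π) × [bracket] = (1361/π) × 0.537598 = 232.90 W/m².
Ratio Q̄_A / Q̄_B = 398.18 / 232.90 = 1.710.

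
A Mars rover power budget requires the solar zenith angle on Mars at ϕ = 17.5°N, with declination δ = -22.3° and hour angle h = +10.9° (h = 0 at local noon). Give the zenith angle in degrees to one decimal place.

θ_z = 41.2°

cos θ_z = sin ϕ sin δ + cos ϕ cos δ cos h = -0.114105 + 0.866469 = 0.752364.
θ_z = arccos(0.752364) = 41.2°.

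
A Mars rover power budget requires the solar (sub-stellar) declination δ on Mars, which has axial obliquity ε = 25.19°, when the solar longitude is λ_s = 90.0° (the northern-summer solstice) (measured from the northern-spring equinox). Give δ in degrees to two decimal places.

sin δ = sin ε · sin λ_s = sin 25.19° × sin 90.0° = 0.425621.
δ = arcsin(0.425621) = +25.19°.

δ = +25.19°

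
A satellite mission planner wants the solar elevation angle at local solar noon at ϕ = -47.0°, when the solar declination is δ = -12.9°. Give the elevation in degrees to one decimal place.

55.9°

At local noon the hour angle is zero, so the zenith angle equals |ϕ − δ| = |-47.0° − (-12.900°)| = 34.100°.
Elevation = 90° − 34.100° = 55.9°.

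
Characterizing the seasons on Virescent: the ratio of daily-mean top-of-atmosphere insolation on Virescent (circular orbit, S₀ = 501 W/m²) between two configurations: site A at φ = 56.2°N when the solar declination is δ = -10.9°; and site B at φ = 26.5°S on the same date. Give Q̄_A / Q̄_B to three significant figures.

Q̄_A / Q̄_B ≈ 0.317

— Configuration A (φ=+56.2°):
cos H₀ = −tan(+56.2°) tan(-10.900°) = 0.2877, H₀ = 1.2790 rad.
Bracket: H₀ sin φ sin δ + cos φ cos δ sin H₀ = 1.2790×0.83098×-0.18910 + 0.55630×0.98196×0.95773 = -0.200980 + 0.523174 = 0.322194.
Q̄ = (S₀/π) × [bracket] = (501/π) × 0.322194 = 51.381 W/m².
— Configuration B (φ=-26.5°):
cos H₀ = −tan(-26.5°) tan(-10.900°) = -0.0960, H₀ = 1.6670 rad.
Bracket: H₀ sin φ sin δ + cos φ cos δ sin H₀ = 1.6670×-0.44620×-0.18910 + 0.89493×0.98196×0.99538 = 0.140655 + 0.874725 = 1.015380.
Q̄ = (S₀/π) × [bracket] = (501/π) × 1.015380 = 161.93 W/m².
Ratio Q̄_A / Q̄_B = 51.381 / 161.93 = 0.3173.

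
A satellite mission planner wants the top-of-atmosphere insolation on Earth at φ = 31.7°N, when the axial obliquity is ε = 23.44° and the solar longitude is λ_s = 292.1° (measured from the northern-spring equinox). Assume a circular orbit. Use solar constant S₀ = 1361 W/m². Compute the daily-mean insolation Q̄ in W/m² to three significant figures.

Solar declination: sin δ = sin ε · sin λ_s = sin 23.44° × sin 292.1° = -0.36856, so δ = -21.627°.
cos H₀ = −tan(+31.7°) tan(-21.627°) = 0.2449, H₀ = 1.3234 rad.
Bracket: H₀ sin φ sin δ + cos φ cos δ sin H₀ = 1.3234×0.52547×-0.36856 + 0.85081×0.92960×0.96956 = -0.256299 + 0.766838 = 0.510539.
Q̄ = (S₀/π) × [bracket] = (1361/π) × 0.510539 = 221.2 W/m².

Q̄ ≈ 221 W/m²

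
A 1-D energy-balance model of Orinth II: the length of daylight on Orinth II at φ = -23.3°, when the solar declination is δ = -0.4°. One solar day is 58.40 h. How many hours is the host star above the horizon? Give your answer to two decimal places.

cos H₀ = −tan φ · tan δ = −tan(-23.3°) × tan(-0.400°) = -0.0030, so H₀ = 1.5738 rad = 90.17°.
Daylight = 2H₀/(2π) × 58.40 h = (1.5738/π) × 58.40 = 29.26 h.

29.26 h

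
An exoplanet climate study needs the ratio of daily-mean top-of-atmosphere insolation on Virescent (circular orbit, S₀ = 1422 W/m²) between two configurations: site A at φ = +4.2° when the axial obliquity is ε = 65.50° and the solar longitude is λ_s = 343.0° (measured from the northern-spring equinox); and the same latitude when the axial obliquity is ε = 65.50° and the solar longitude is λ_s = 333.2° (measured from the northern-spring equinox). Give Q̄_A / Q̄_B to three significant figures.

— Configuration A (φ=+4.2°):
Solar declination: sin δ = sin ε · sin λ_s = sin 65.50° × sin 343.0° = -0.26605, so δ = -15.429°.
cos H₀ = −tan(+4.2°) tan(-15.429°) = 0.0203, H₀ = 1.5505 rad.
Bracket: H₀ sin φ sin δ + cos φ cos δ sin H₀ = 1.5505×0.07324×-0.26605 + 0.99731×0.96396×0.99979 = -0.030212 + 0.961165 = 0.930953.
Q̄ = (S₀/π) × [bracket] = (1422/π) × 0.930953 = 421.38 W/m².
— Configuration B (φ=+4.2°):
Solar declination: sin δ = sin ε · sin λ_s = sin 65.50° × sin 333.2° = -0.41028, so δ = -24.222°.
cos H₀ = −tan(+4.2°) tan(-24.222°) = 0.0330, H₀ = 1.5378 rad.
Bracket: H₀ sin φ sin δ + cos φ cos δ sin H₀ = 1.5378×0.07324×-0.41028 + 0.99731×0.91196×0.99945 = -0.046209 + 0.909007 = 0.862798.
Q̄ = (S₀/π) × [bracket] = (1422/π) × 0.862798 = 390.53 W/m².
Ratio Q̄_A / Q̄_B = 421.38 / 390.53 = 1.079.

Q̄_A / Q̄_B ≈ 1.08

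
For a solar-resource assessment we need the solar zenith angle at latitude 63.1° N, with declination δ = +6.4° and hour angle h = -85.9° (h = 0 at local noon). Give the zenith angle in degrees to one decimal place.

cos θ_z = sin φ sin δ + cos φ cos δ cos h = 0.099408 + 0.032146 = 0.131554.
θ_z = arccos(0.131554) = 82.4°.

θ_z = 82.4°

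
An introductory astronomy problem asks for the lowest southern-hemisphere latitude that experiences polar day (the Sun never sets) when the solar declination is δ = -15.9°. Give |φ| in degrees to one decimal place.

Polar day requires cos H₀ = −tan φ tan δ ≤ −1, i.e. tan φ tan δ ≥ 1.
The boundary is |tan φ| · |tan δ| = 1, so |φ| = 90° − |δ| = 90° − 15.9° = 74.1° in the southern hemisphere.

|φ| = 74.1°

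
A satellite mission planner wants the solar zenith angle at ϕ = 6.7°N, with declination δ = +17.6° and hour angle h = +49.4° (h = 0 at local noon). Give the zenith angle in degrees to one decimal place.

θ_z = 49.4°

cos θ_z = sin ϕ sin δ + cos ϕ cos δ cos h = 0.035278 + 0.616076 = 0.651354.
θ_z = arccos(0.651354) = 49.4°.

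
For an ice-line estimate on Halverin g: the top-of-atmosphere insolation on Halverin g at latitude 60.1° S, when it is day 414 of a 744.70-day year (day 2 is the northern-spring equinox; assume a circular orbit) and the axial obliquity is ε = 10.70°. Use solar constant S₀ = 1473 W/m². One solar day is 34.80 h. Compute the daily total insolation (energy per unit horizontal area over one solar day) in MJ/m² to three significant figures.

34.3 MJ/m²

Solar longitude: λ_s = 360° × (414 − 2)/744.70 = 199.167°.
sin δ = sin 10.70° × sin 199.167° = -0.06096, so δ = -3.495°.
cos H₀ = −tan(-60.1°) tan(-3.495°) = -0.1062, H₀ = 1.6772 rad.
Bracket: H₀ sin φ sin δ + cos φ cos δ sin H₀ = 1.6772×-0.86690×-0.06096 + 0.49849×0.99814×0.99434 = 0.088634 + 0.494747 = 0.583381.
Q̄ = (S₀/π) × [bracket] = (1473/π) × 0.583381 = 273.53 W/m².
Daily total = Q̄ × 34.80 h × 3600 s/h = 273.53 × 34.80 × 3600 / 10⁶ = 34.27 MJ/m².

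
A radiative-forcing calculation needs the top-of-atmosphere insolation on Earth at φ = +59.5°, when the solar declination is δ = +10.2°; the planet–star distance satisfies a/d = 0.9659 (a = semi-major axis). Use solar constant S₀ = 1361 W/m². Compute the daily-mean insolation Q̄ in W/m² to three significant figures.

cos H₀ = −tan(+59.5°) tan(+10.200°) = -0.3055, H₀ = 1.8812 rad.
Bracket: H₀ sin φ sin δ + cos φ cos δ sin H₀ = 1.8812×0.86163×0.17708 + 0.50754×0.98420×0.95221 = 0.287029 + 0.475649 = 0.762678.
Inverse-square distance factor (a/d)² = 0.9659² = 0.932963.
Q̄ = (S₀/π) × 0.932963 × [bracket] = (1361/π) × 0.932963 × 0.762678 = 308.3 W/m².

Q̄ ≈ 308 W/m²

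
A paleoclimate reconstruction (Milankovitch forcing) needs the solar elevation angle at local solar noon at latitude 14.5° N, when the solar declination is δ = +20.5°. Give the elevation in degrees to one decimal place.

At local noon the hour angle is zero, so the zenith angle equals |φ − δ| = |+14.5° − (+20.500°)| = 6.000°.
Elevation = 90° − 6.000° = 84.0°.

84.0°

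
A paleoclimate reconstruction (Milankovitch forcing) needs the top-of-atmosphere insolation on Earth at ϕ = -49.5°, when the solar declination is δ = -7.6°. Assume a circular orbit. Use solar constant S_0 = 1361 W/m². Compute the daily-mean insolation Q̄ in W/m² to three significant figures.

Q̄ ≈ 351 W/m²

cos h₀ = −tan(-49.5°) tan(-7.600°) = -0.1562, h₀ = 1.7277 rad.
Bracket: h₀ sin ϕ sin δ + cos ϕ cos δ sin h₀ = 1.7277×-0.76041×-0.13226 + 0.64945×0.99122×0.98772 = 0.173758 + 0.635843 = 0.809601.
Q̄ = (S_0/π) × [bracket] = (1361/π) × 0.809601 = 350.7 W/m².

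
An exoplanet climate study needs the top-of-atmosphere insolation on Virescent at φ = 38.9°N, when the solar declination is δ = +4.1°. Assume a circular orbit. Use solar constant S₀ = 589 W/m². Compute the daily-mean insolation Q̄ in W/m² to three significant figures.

Q̄ ≈ 159 W/m²

cos H₀ = −tan(+38.9°) tan(+4.100°) = -0.0578, H₀ = 1.6287 rad.
Bracket: H₀ sin φ sin δ + cos φ cos δ sin H₀ = 1.6287×0.62796×0.07150 + 0.77824×0.99744×0.99833 = 0.073127 + 0.774951 = 0.848078.
Q̄ = (S₀/π) × [bracket] = (589/π) × 0.848078 = 159.0 W/m².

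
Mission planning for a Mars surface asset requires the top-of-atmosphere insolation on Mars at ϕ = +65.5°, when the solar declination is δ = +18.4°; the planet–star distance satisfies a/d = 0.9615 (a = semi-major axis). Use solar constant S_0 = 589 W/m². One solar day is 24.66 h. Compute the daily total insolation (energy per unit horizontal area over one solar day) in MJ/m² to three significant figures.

14.7 MJ/m²

cos h₀ = −tan(+65.5°) tan(+18.400°) = -0.7299, h₀ = 2.3890 rad.
Bracket: h₀ sin ϕ sin δ + cos ϕ cos δ sin h₀ = 2.3890×0.90996×0.31565 + 0.41469×0.94888×0.68350 = 0.686190 + 0.268951 = 0.955141.
Inverse-square distance factor (a/d)² = 0.9615² = 0.924482.
Q̄ = (S_0/π) × 0.924482 × [bracket] = (589/π) × 0.924482 × 0.955141 = 165.55 W/m².
Daily total = Q̄ × 24.66 h × 3600 s/h = 165.55 × 24.66 × 3600 / 10⁶ = 14.70 MJ/m².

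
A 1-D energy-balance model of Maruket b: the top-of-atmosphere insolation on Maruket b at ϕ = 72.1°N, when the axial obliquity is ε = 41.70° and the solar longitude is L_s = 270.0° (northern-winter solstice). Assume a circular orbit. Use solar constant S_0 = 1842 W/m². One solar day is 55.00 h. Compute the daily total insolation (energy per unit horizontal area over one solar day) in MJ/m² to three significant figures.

Solar declination: sin δ = sin ε · sin L_s = sin 41.70° × sin 270.0° = -0.66523, so δ = -41.700°.
cos h₀ = −tan(+72.1°) tan(-41.700°) = 2.7585 ≥ 1 ⇒ polar night, h₀ = 0 and Q̄ = 0.
Daily total = Q̄ × 55.00 h × 3600 s/h = 0.00 MJ/m².

0.00 MJ/m²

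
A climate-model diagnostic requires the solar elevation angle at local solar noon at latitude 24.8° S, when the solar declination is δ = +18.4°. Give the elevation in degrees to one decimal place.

At local noon the hour angle is zero, so the zenith angle equals |φ − δ| = |-24.8° − (+18.400°)| = 43.200°.
Elevation = 90° − 43.200° = 46.8°.

46.8°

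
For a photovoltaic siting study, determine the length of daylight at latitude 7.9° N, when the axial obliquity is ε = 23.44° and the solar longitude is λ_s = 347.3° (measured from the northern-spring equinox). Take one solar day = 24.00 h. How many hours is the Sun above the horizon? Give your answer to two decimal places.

11.91 h

Solar declination: sin δ = sin ε · sin λ_s = sin 23.44° × sin 347.3° = -0.08745, so δ = -5.017°.
cos H₀ = −tan φ · tan δ = −tan(+7.9°) × tan(-5.017°) = 0.0122, so H₀ = 1.5586 rad = 89.30°.
Daylight = 2H₀/(2π) × 24.00 h = (1.5586/π) × 24.00 = 11.91 h.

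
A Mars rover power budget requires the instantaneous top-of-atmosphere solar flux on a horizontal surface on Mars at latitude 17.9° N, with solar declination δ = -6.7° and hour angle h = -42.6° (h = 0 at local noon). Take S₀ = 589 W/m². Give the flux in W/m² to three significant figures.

cos θ_z = sin φ sin δ + cos φ cos δ cos h = -0.035860 + 0.695682 = 0.659822.
Flux = S₀ · cos θ_z = 589 × 0.659822 = 388.6 W/m².

389 W/m²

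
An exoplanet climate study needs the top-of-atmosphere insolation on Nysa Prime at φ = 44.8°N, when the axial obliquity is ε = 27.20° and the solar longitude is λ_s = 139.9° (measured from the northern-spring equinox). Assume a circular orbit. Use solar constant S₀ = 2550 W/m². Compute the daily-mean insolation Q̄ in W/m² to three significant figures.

Solar declination: sin δ = sin ε · sin λ_s = sin 27.20° × sin 139.9° = 0.29443, so δ = +17.123°.
cos H₀ = −tan(+44.8°) tan(+17.123°) = -0.3059, H₀ = 1.8817 rad.
Bracket: H₀ sin φ sin δ + cos φ cos δ sin H₀ = 1.8817×0.70463×0.29443 + 0.70957×0.95567×0.95205 = 0.390385 + 0.645599 = 1.035984.
Q̄ = (S₀/π) × [bracket] = (2550/π) × 1.035984 = 840.9 W/m².

Q̄ ≈ 841 W/m²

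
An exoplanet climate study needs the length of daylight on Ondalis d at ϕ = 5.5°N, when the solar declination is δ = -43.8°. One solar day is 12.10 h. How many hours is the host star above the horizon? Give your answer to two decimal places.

cos h₀ = −tan ϕ · tan δ = −tan(+5.5°) × tan(-43.800°) = 0.0923, so h₀ = 1.4783 rad = 84.70°.
Daylight = 2h₀/(2π) × 12.10 h = (1.4783/π) × 12.10 = 5.69 h.

5.69 h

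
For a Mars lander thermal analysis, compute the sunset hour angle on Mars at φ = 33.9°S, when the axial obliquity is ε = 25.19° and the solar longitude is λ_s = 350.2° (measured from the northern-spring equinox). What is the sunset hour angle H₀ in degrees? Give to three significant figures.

Solar declination: sin δ = sin ε · sin λ_s = sin 25.19° × sin 350.2° = -0.07244, so δ = -4.154°.
cos H₀ = −tan φ · tan δ = −tan(-33.9°) × tan(-4.154°) = -0.0488, so H₀ = 1.6196 rad = 92.80°.

H₀ = 92.8°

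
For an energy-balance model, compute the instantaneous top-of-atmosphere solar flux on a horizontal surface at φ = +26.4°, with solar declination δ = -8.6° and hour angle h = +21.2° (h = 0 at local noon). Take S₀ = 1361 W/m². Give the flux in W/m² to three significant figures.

cos θ_z = sin φ sin δ + cos φ cos δ cos h = -0.066489 + 0.825704 = 0.759215.
Flux = S₀ · cos θ_z = 1361 × 0.759215 = 1033 W/m².

1.03e+03 W/m²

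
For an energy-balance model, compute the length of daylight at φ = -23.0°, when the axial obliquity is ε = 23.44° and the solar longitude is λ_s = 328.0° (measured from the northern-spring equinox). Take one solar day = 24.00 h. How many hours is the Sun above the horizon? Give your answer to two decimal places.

12.70 h

Solar declination: sin δ = sin ε · sin λ_s = sin 23.44° × sin 328.0° = -0.21080, so δ = -12.169°.
cos H₀ = −tan φ · tan δ = −tan(-23.0°) × tan(-12.169°) = -0.0915, so H₀ = 1.6625 rad = 95.25°.
Daylight = 2H₀/(2π) × 24.00 h = (1.6625/π) × 24.00 = 12.70 h.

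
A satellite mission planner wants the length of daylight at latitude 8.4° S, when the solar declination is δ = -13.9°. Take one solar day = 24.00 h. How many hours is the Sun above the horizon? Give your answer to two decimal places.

12.28 h

cos h₀ = −tan ϕ · tan δ = −tan(-8.4°) × tan(-13.900°) = -0.0365, so h₀ = 1.6073 rad = 92.09°.
Daylight = 2h₀/(2π) × 24.00 h = (1.6073/π) × 24.00 = 12.28 h.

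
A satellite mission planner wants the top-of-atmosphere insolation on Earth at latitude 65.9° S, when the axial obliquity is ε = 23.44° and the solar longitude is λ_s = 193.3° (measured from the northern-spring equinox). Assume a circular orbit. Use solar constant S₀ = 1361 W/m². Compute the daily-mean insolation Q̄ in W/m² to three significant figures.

Solar declination: sin δ = sin ε · sin λ_s = sin 23.44° × sin 193.3° = -0.09151, so δ = -5.251°.
cos H₀ = −tan(-65.9°) tan(-5.251°) = -0.2054, H₀ = 1.7777 rad.
Bracket: H₀ sin φ sin δ + cos φ cos δ sin H₀ = 1.7777×-0.91283×-0.09151 + 0.40833×0.99580×0.97867 = 0.148497 + 0.397942 = 0.546439.
Q̄ = (S₀/π) × [bracket] = (1361/π) × 0.546439 = 236.7 W/m².

Q̄ ≈ 237 W/m²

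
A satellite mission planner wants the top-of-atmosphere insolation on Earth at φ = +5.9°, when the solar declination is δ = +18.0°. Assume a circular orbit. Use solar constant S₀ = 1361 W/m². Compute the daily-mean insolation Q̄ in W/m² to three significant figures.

cos H₀ = −tan(+5.9°) tan(+18.000°) = -0.0336, H₀ = 1.6044 rad.
Bracket: H₀ sin φ sin δ + cos φ cos δ sin H₀ = 1.6044×0.10279×0.30902 + 0.99470×0.95106×0.99944 = 0.050962 + 0.945490 = 0.996452.
Q̄ = (S₀/π) × [bracket] = (1361/π) × 0.996452 = 431.7 W/m².

Q̄ ≈ 432 W/m²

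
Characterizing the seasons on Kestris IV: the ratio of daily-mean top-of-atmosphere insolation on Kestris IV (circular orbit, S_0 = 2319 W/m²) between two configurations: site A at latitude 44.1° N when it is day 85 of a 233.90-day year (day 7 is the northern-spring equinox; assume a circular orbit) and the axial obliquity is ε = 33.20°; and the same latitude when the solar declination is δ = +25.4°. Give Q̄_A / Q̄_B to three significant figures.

— Configuration A (ϕ=+44.1°):
Solar longitude: L_s = 360° × (85 − 7)/233.90 = 120.051°.
sin δ = sin 33.20° × sin 120.051° = 0.47396, so δ = +28.292°.
cos h₀ = −tan(+44.1°) tan(+28.292°) = -0.5216, h₀ = 2.1195 rad.
Bracket: h₀ sin ϕ sin δ + cos ϕ cos δ sin h₀ = 2.1195×0.69591×0.47396 + 0.71813×0.88055×0.85319 = 0.699082 + 0.539514 = 1.238596.
Q̄ = (S_0/π) × [bracket] = (2319/π) × 1.238596 = 914.28 W/m².
— Configuration B (ϕ=+44.1°):
cos h₀ = −tan(+44.1°) tan(+25.400°) = -0.4601, h₀ = 2.0490 rad.
Bracket: h₀ sin ϕ sin δ + cos ϕ cos δ sin h₀ = 2.0490×0.69591×0.42894 + 0.71813×0.90334×0.88784 = 0.611634 + 0.575956 = 1.187590.
Q̄ = (S_0/π) × [bracket] = (2319/π) × 1.187590 = 876.63 W/m².
Ratio Q̄_A / Q̄_B = 914.28 / 876.63 = 1.043.

Q̄_A / Q̄_B ≈ 1.04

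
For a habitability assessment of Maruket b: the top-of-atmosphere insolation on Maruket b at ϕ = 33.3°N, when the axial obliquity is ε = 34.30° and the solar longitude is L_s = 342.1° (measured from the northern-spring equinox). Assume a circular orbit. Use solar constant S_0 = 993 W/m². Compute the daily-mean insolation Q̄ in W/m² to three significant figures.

Solar declination: sin δ = sin ε · sin L_s = sin 34.30° × sin 342.1° = -0.17320, so δ = -9.974°.
cos h₀ = −tan(+33.3°) tan(-9.974°) = 0.1155, h₀ = 1.4550 rad.
Bracket: h₀ sin ϕ sin δ + cos ϕ cos δ sin h₀ = 1.4550×0.54902×-0.17320 + 0.83581×0.98489×0.99331 = -0.138356 + 0.817674 = 0.679318.
Q̄ = (S_0/π) × [bracket] = (993/π) × 0.679318 = 214.7 W/m².

Q̄ ≈ 215 W/m²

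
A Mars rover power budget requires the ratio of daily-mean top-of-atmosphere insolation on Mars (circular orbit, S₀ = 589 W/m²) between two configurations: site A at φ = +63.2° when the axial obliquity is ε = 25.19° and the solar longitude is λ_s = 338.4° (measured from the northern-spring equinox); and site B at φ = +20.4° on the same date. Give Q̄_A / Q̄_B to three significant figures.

Q̄_A / Q̄_B ≈ 0.294

— Configuration A (φ=+63.2°):
Solar declination: sin δ = sin ε · sin λ_s = sin 25.19° × sin 338.4° = -0.15668, so δ = -9.014°.
cos H₀ = −tan(+63.2°) tan(-9.014°) = 0.3141, H₀ = 1.2513 rad.
Bracket: H₀ sin φ sin δ + cos φ cos δ sin H₀ = 1.2513×0.89259×-0.15668 + 0.45088×0.98765×0.94940 = -0.174996 + 0.422779 = 0.247783.
Q̄ = (S₀/π) × [bracket] = (589/π) × 0.247783 = 46.455 W/m².
— Configuration B (φ=+20.4°):
cos H₀ = −tan(+20.4°) tan(-9.014°) = 0.0590, H₀ = 1.5118 rad.
Bracket: H₀ sin φ sin δ + cos φ cos δ sin H₀ = 1.5118×0.34857×-0.15668 + 0.93728×0.98765×0.99826 = -0.082565 + 0.924094 = 0.841529.
Q̄ = (S₀/π) × [bracket] = (589/π) × 0.841529 = 157.77 W/m².
Ratio Q̄_A / Q̄_B = 46.455 / 157.77 = 0.2944.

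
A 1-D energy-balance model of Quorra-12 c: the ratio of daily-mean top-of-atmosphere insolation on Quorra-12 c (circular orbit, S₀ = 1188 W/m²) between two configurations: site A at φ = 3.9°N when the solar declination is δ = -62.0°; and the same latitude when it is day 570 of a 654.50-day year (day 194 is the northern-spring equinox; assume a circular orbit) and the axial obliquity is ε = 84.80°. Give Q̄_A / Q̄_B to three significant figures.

— Configuration A (φ=+3.9°):
cos H₀ = −tan(+3.9°) tan(-62.000°) = 0.1282, H₀ = 1.4422 rad.
Bracket: H₀ sin φ sin δ + cos φ cos δ sin H₀ = 1.4422×0.06802×-0.88295 + 0.99768×0.46947×0.99175 = -0.086616 + 0.464517 = 0.377901.
Q̄ = (S₀/π) × [bracket] = (1188/π) × 0.377901 = 142.90 W/m².
— Configuration B (φ=+3.9°):
Solar longitude: λ_s = 360° × (570 − 194)/654.50 = 206.814°.
sin δ = sin 84.80° × sin 206.814° = -0.44924, so δ = -26.695°.
cos H₀ = −tan(+3.9°) tan(-26.695°) = 0.0343, H₀ = 1.5365 rad.
Bracket: H₀ sin φ sin δ + cos φ cos δ sin H₀ = 1.5365×0.06802×-0.44924 + 0.99768×0.89341×0.99941 = -0.046951 + 0.890811 = 0.843860.
Q̄ = (S₀/π) × [bracket] = (1188/π) × 0.843860 = 319.11 W/m².
Ratio Q̄_A / Q̄_B = 142.90 / 319.11 = 0.4478.

Q̄_A / Q̄_B ≈ 0.448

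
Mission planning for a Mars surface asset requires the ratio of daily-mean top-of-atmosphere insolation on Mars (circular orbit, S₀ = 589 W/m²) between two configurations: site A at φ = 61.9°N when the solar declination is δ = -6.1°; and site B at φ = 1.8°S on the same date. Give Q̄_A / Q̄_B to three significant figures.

Q̄_A / Q̄_B ≈ 0.331

— Configuration A (φ=+61.9°):
cos H₀ = −tan(+61.9°) tan(-6.100°) = 0.2001, H₀ = 1.3693 rad.
Bracket: H₀ sin φ sin δ + cos φ cos δ sin H₀ = 1.3693×0.88213×-0.10626 + 0.47101×0.99434×0.97977 = -0.128352 + 0.458869 = 0.330517.
Q̄ = (S₀/π) × [bracket] = (589/π) × 0.330517 = 61.967 W/m².
— Configuration B (φ=-1.8°):
cos H₀ = −tan(-1.8°) tan(-6.100°) = -0.0034, H₀ = 1.5742 rad.
Bracket: H₀ sin φ sin δ + cos φ cos δ sin H₀ = 1.5742×-0.03141×-0.10626 + 0.99951×0.99434×0.99999 = 0.005254 + 0.993843 = 0.999097.
Q̄ = (S₀/π) × [bracket] = (589/π) × 0.999097 = 187.32 W/m².
Ratio Q̄_A / Q̄_B = 61.967 / 187.32 = 0.3308.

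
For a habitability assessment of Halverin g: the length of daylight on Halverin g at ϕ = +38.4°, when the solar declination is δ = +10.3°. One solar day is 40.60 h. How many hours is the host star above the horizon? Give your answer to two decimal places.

22.17 h

cos h₀ = −tan ϕ · tan δ = −tan(+38.4°) × tan(+10.300°) = -0.1440, so h₀ = 1.7153 rad = 98.28°.
Daylight = 2h₀/(2π) × 40.60 h = (1.7153/π) × 40.60 = 22.17 h.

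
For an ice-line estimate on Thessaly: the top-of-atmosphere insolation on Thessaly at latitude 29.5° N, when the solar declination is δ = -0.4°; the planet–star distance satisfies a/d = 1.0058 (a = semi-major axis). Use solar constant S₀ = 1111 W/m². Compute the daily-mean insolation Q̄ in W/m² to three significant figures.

Q̄ ≈ 309 W/m²

cos H₀ = −tan(+29.5°) tan(-0.400°) = 0.0039, H₀ = 1.5668 rad.
Bracket: H₀ sin φ sin δ + cos φ cos δ sin H₀ = 1.5668×0.49242×-0.00698 + 0.87036×0.99998×0.99999 = -0.005385 + 0.870334 = 0.864949.
Inverse-square distance factor (a/d)² = 1.0058² = 1.011634.
Q̄ = (S₀/π) × 1.011634 × [bracket] = (1111/π) × 1.011634 × 0.864949 = 309.4 W/m².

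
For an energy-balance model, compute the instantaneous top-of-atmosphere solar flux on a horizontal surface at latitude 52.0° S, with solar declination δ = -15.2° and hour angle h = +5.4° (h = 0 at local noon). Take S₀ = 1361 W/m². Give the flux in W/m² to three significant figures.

1.09e+03 W/m²

cos θ_z = sin φ sin δ + cos φ cos δ cos h = 0.206608 + 0.591487 = 0.798095.
Flux = S₀ · cos θ_z = 1361 × 0.798095 = 1086 W/m².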